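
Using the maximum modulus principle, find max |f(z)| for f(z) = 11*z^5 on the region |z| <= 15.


Step 1: On |z| = 15, |f(z)| = 11 * |z|^5 = 11 * 15^5
Step 2: By maximum modulus principle, maximum is on boundary.
Step 3: Maximum = 11 * 759375 = 8353125

8353125


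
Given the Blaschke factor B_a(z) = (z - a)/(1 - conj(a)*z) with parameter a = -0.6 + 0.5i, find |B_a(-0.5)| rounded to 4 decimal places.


Step 1: Numerator z0 - a = -0.5 - (-0.6 + 0.5i) = 0.1 - 0.5i
Step 2: Denominator 1 - conj(a)*z0 = 1 - (-0.6 - 0.5i)*(-0.5) = 0.7 - 0.25i
Step 3: |z0 - a|^2 = 0.1^2 + (-0.5)^2 = 0.26; |1 - conj(a)*z0|^2 = 0.7^2 + (-0.25)^2 = 0.5525
Step 4: |B_a(-0.5)| = sqrt(0.26 / 0.5525) = sqrt(0.470588)
Step 5: = 0.686

0.686


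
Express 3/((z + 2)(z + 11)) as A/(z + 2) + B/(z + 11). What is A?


Step 1: Multiply both sides by (z + 2) and set z = -2
Step 2: A = 3 / (-2 + 11)
Step 3: A = 3 / 9
Step 4: A = 1/3

1/3


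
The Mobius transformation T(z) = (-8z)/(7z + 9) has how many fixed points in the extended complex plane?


Step 1: Fixed points satisfy T(z) = z
Step 2: 7z^2 + 17z = 0
Step 3: Discriminant = 17^2 - 4*7*0 = 289
Step 4: Number of fixed points = 2

2


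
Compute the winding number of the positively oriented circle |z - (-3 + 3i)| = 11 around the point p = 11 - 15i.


Step 1: Center c = (-3, 3), radius = 11
Step 2: |p - c|^2 = 14^2 + (-18)^2 = 520
Step 3: r^2 = 121
Step 4: |p-c| > r so winding number = 0

0


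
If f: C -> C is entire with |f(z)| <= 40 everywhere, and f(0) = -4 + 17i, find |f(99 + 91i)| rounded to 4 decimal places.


Step 1: By Liouville's theorem, a bounded entire function is constant.
Step 2: f(z) = f(0) = -4 + 17i for all z.
Step 3: |f(w)| = |-4 + 17i| = sqrt(16 + 289)
Step 4: = 17.4642

17.4642


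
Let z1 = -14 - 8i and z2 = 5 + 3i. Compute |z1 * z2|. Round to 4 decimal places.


Step 1: |z1| = sqrt((-14)^2 + (-8)^2) = sqrt(260)
Step 2: |z2| = sqrt(5^2 + 3^2) = sqrt(34)
Step 3: |z1*z2| = |z1|*|z2| = sqrt(260) * sqrt(34) = sqrt(260 * 34) = sqrt(8840)
Step 4: = 94.0213

94.0213


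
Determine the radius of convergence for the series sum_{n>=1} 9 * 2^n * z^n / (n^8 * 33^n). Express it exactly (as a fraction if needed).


Step 1: General term a_n = 9 * 2^n / (n^8 * 33^n)
Step 2: By the root test, |a_n|^(1/n) = 9^(1/n) * 2 / (n^(8/n) * 33) -> 2/33 as n -> infinity (since 9^(1/n) -> 1 and n^(8/n) -> 1)
Step 3: R = 1/lim|a_n|^(1/n) = 33/2

33/2


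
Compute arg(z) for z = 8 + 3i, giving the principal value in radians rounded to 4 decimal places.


Step 1: z = 8 + 3i
Step 2: arg(z) = atan2(3, 8)
Step 3: arg(z) = 0.3588

0.3588


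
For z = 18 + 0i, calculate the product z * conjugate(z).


Step 1: conj(z) = 18 - 0i
Step 2: z * conj(z) = 18^2 + 0^2
Step 3: = 324 + 0 = 324

324


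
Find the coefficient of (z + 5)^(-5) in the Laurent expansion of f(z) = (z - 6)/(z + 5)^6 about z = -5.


Step 1: Write the numerator in powers of (z + 5): z - 6 = (z + 5) + (1*(-5) - 6) = (z + 5) - 11
Step 2: Divide by (z + 5)^6: f(z) = -11(z + 5)^(-6) + (z + 5)^(-5)
Step 3: This finite sum is the Laurent series of f about z = -5.
Step 4: Coefficient of (z + 5)^(-5) = coefficient of (z + 5) in the re-centred numerator = 1

1


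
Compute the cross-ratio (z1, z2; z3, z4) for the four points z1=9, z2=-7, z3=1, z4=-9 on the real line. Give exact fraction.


Step 1: (z1-z3)(z2-z4) = 8 * 2 = 16
Step 2: (z1-z4)(z2-z3) = 18 * (-8) = -144
Step 3: Cross-ratio = -16/144 = -1/9

-1/9


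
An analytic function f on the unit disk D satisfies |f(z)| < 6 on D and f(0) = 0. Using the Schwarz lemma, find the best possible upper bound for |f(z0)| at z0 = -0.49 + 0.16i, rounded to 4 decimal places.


Step 1: g = f/6 maps D -> D with g(0) = 0, so by the Schwarz lemma |g(z)| <= |z|, i.e. |f(z)| <= 6|z|; this is sharp (f(z) = 6z).
Step 2: |z0|^2 = (-0.49)^2 + 0.16^2 = 0.2657
Step 3: |z0| = sqrt(0.2657) = 0.515461
Step 4: Best bound = 6 * |z0| = 6 * 0.515461 = 3.0928

3.0928


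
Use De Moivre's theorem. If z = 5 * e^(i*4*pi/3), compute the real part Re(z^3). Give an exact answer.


Step 1: By De Moivre's theorem, z^3 = 5^3 * e^(i*3*4*pi/3) = 125 * (cos(4*pi) + i*sin(4*pi))
Step 2: |z|^3 = 5^3 = 125
Step 3: Reduce the angle mod 2*pi: 4*pi - 4*pi = 0
Step 4: cos(0) = 1
Step 5: Re(z^3) = 125 * 1 = 125

125


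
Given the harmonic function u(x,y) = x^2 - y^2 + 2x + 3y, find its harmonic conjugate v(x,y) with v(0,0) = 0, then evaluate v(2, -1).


Step 1: v_x = -u_y = 2y - 3
Step 2: v_y = u_x = 2x + 2
Step 3: v = 2xy - 3x + 2y + C
Step 4: v(0,0) = 0 => C = 0
Step 5: v(2, -1) = -12

-12


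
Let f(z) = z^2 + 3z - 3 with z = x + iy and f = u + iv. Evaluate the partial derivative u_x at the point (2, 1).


Step 1: f(z) = (x+iy)^2 + 3(x+iy) - 3
Step 2: u = (x^2 - y^2) + 3x - 3
Step 3: u_x = 2x + 3
Step 4: At (2, 1): u_x = 4 + 3 = 7

7


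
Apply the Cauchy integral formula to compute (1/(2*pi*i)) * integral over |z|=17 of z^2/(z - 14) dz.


Step 1: f(z) = z^2, a = 14 is inside |z| = 17
Step 2: By Cauchy integral formula: (1/(2pi*i)) * integral = f(a)
Step 3: f(14) = 14^2 = 196

196


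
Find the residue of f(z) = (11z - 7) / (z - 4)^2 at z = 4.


Step 1: Pole of order 2 at z = 4
Step 2: Res = lim d/dz [(z - 4)^2 * f(z)] as z -> 4
Step 3: (z - 4)^2 * f(z) = 11z - 7
Step 4: d/dz[11z - 7] = 11

11


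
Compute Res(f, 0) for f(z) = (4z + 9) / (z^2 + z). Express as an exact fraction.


Step 1: Q(z) = z^2 + z = (z)(z + 1)
Step 2: Q'(z) = 2z + 1
Step 3: Q'(0) = 1, P(0) = 9
Step 4: Res = P(0)/Q'(0) = 9/1 = 9

9


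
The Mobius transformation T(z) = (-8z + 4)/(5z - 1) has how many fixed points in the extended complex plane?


Step 1: Fixed points satisfy T(z) = z
Step 2: 5z^2 + 7z - 4 = 0
Step 3: Discriminant = 7^2 - 4*5*(-4) = 129
Step 4: Number of fixed points = 2

2


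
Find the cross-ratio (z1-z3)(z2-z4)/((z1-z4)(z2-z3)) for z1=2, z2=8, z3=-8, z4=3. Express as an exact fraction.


Step 1: (z1-z3)(z2-z4) = 10 * 5 = 50
Step 2: (z1-z4)(z2-z3) = (-1) * 16 = -16
Step 3: Cross-ratio = -50/16 = -25/8

-25/8


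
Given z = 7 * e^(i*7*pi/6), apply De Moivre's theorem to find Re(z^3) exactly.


Step 1: By De Moivre's theorem, z^3 = 7^3 * e^(i*3*7*pi/6) = 343 * (cos(7*pi/2) + i*sin(7*pi/2))
Step 2: |z|^3 = 7^3 = 343
Step 3: Reduce the angle mod 2*pi: 7*pi/2 - 2*pi = 3*pi/2
Step 4: cos(3*pi/2) = 0
Step 5: Re(z^3) = 343 * 0 = 0

0


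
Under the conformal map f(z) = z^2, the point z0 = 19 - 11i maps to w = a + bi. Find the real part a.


Step 1: z0 = 19 - 11i
Step 2: z0^2 = 19^2 - (-11)^2 - 418i
Step 3: real part = 361 - 121 = 240

240


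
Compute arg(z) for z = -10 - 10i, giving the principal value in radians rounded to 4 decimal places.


Step 1: z = -10 - 10i
Step 2: arg(z) = atan2(-10, -10)
Step 3: arg(z) = -2.3562

-2.3562


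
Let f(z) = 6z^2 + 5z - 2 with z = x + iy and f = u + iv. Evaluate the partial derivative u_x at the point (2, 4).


Step 1: f(z) = 6(x+iy)^2 + 5(x+iy) - 2
Step 2: u = 6(x^2 - y^2) + 5x - 2
Step 3: u_x = 12x + 5
Step 4: At (2, 4): u_x = 24 + 5 = 29

29


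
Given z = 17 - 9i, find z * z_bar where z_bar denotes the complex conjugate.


Step 1: conj(z) = 17 + 9i
Step 2: z * conj(z) = 17^2 + (-9)^2
Step 3: = 289 + 81 = 370

370


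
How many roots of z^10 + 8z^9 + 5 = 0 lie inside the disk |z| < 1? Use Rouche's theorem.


Step 1: On |z| = 1 the three terms have sizes |z^10| = 1^10 = 1, |8z^9| = 8*1^9 = 8, |5| = 5
Step 2: The dominant term is g(z) = 8z^9; let h(z) = z^10 + 5 so f = g + h
Step 3: On |z| = 1: |g| = 8 and |h| <= 1 + 5 = 6
Step 4: Since 8 > 6, |h| < |g| on |z| = 1, so by Rouche f has the same number of zeros as g inside |z| < 1
Step 5: g(z) = 8z^9 has 9 zeros (at the origin, multiplicity 9) inside |z| < 1. Answer = 9

9


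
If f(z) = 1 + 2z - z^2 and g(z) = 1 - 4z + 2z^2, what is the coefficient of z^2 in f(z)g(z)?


Step 1: z^2 term in f*g comes from: (1)*(2z^2) + (2z)*(-4z) + (-z^2)*(1)
Step 2: = 2 - 8 - 1
Step 3: = -7

-7


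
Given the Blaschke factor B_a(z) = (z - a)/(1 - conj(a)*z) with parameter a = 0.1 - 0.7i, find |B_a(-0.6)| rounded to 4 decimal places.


Step 1: Numerator z0 - a = -0.6 - (0.1 - 0.7i) = -0.7 + 0.7i
Step 2: Denominator 1 - conj(a)*z0 = 1 - (0.1 + 0.7i)*(-0.6) = 1.06 + 0.42i
Step 3: |z0 - a|^2 = (-0.7)^2 + 0.7^2 = 0.98; |1 - conj(a)*z0|^2 = 1.06^2 + 0.42^2 = 1.3
Step 4: |B_a(-0.6)| = sqrt(0.98 / 1.3) = sqrt(0.753846)
Step 5: = 0.8682

0.8682


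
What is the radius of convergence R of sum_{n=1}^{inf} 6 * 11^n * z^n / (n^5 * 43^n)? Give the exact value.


Step 1: General term a_n = 6 * 11^n / (n^5 * 43^n)
Step 2: By the root test, |a_n|^(1/n) = 6^(1/n) * 11 / (n^(5/n) * 43) -> 11/43 as n -> infinity (since 6^(1/n) -> 1 and n^(5/n) -> 1)
Step 3: R = 1/lim|a_n|^(1/n) = 43/11

43/11


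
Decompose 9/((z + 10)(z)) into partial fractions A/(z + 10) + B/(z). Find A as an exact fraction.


Step 1: Multiply both sides by (z + 10) and set z = -10
Step 2: A = 9 / (-10 - 0)
Step 3: A = 9 / (-10)
Step 4: A = -9/10

-9/10


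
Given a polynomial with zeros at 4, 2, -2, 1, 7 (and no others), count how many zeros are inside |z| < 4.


Step 1: Check each root:
  z = 4: |4| = 4 >= 4
  z = 2: |2| = 2 < 4
  z = -2: |-2| = 2 < 4
  z = 1: |1| = 1 < 4
  z = 7: |7| = 7 >= 4
Step 2: Count = 3

3


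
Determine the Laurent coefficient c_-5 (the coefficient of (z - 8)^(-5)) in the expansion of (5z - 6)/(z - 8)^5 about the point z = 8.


Step 1: Write the numerator in powers of (z - 8): 5z - 6 = 5(z - 8) + (5*8 - 6) = 5(z - 8) + 34
Step 2: Divide by (z - 8)^5: f(z) = 34(z - 8)^(-5) + 5(z - 8)^(-4)
Step 3: This finite sum is the Laurent series of f about z = 8.
Step 4: Coefficient of (z - 8)^(-5) = 5*8 - 6 = 34

34


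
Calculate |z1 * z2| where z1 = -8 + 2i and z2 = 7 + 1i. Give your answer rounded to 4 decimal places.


Step 1: |z1| = sqrt((-8)^2 + 2^2) = sqrt(68)
Step 2: |z2| = sqrt(7^2 + 1^2) = sqrt(50)
Step 3: |z1*z2| = |z1|*|z2| = sqrt(68) * sqrt(50) = sqrt(68 * 50) = sqrt(3400)
Step 4: = 58.3095

58.3095


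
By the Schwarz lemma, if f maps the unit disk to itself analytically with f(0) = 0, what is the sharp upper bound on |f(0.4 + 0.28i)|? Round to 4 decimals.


Step 1: Schwarz lemma: if f: D -> D is analytic with f(0) = 0, then |f(z)| <= |z| for all z in D, and this is sharp (f(z) = z).
Step 2: |z0|^2 = 0.4^2 + 0.28^2 = 0.2384
Step 3: |z0| = sqrt(0.2384) = 0.488262
Step 4: Best bound = |z0| = 0.4883

0.4883


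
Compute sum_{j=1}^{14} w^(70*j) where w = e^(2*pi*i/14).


Step 1: The sum sum_{j=1}^{n} w^(k*j) equals n if n | k, else 0.
Step 2: Here n = 14, k = 70
Step 3: Does n divide k? 14 | 70 -> True
Step 4: Sum = 14

14


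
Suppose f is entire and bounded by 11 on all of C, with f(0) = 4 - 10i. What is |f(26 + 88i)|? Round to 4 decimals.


Step 1: By Liouville's theorem, a bounded entire function is constant.
Step 2: f(z) = f(0) = 4 - 10i for all z.
Step 3: |f(w)| = |4 - 10i| = sqrt(16 + 100)
Step 4: = 10.7703

10.7703


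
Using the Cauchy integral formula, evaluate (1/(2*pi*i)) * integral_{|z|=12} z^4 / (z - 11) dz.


Step 1: f(z) = z^4, a = 11 is inside |z| = 12
Step 2: By Cauchy integral formula: (1/(2pi*i)) * integral = f(a)
Step 3: f(11) = 11^4 = 14641

14641


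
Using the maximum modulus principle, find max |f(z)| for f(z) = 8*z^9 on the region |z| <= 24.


Step 1: On |z| = 24, |f(z)| = 8 * |z|^9 = 8 * 24^9
Step 2: By maximum modulus principle, maximum is on boundary.
Step 3: Maximum = 8 * 2641807540224 = 21134460321792

21134460321792


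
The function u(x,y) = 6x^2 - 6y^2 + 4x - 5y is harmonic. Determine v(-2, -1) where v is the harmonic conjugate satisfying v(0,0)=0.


Step 1: v_x = -u_y = 12y + 5
Step 2: v_y = u_x = 12x + 4
Step 3: v = 12xy + 5x + 4y + C
Step 4: v(0,0) = 0 => C = 0
Step 5: v(-2, -1) = 10

10


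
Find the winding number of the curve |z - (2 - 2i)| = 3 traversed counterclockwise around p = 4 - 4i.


Step 1: Center c = (2, -2), radius = 3
Step 2: |p - c|^2 = 2^2 + (-2)^2 = 8
Step 3: r^2 = 9
Step 4: |p-c| < r so winding number = 1

1


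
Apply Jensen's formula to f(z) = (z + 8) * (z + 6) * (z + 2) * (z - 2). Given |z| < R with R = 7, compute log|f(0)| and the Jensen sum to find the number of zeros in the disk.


Jensen's formula: (1/2pi)*integral log|f(Re^it)|dt = log|f(0)| + sum_{|a_k|<R} log(R/|a_k|)
Step 1: f(0) = 8 * 6 * 2 * (-2) = -192
Step 2: log|f(0)| = log|-8| + log|-6| + log|-2| + log|2| = 5.2575
Step 3: Zeros inside |z| < 7: -6, -2, 2
Step 4: Jensen sum = log(7/6) + log(7/2) + log(7/2) = 2.6597
Step 5: n(R) = number of terms in the Jensen sum = count of zeros inside |z| < 7 = 3

3


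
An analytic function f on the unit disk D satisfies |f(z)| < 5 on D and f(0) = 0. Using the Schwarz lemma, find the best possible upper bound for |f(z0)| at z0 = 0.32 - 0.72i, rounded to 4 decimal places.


Step 1: g = f/5 maps D -> D with g(0) = 0, so by the Schwarz lemma |g(z)| <= |z|, i.e. |f(z)| <= 5|z|; this is sharp (f(z) = 5z).
Step 2: |z0|^2 = 0.32^2 + (-0.72)^2 = 0.6208
Step 3: |z0| = sqrt(0.6208) = 0.787909
Step 4: Best bound = 5 * |z0| = 5 * 0.787909 = 3.9395

3.9395


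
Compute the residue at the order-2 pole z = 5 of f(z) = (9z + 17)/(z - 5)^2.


Step 1: Pole of order 2 at z = 5
Step 2: Res = lim d/dz [(z - 5)^2 * f(z)] as z -> 5
Step 3: (z - 5)^2 * f(z) = 9z + 17
Step 4: d/dz[9z + 17] = 9

9


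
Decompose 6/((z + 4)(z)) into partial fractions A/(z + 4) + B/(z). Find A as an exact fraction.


Step 1: Multiply both sides by (z + 4) and set z = -4
Step 2: A = 6 / (-4 - 0)
Step 3: A = 6 / (-4)
Step 4: A = -3/2

-3/2


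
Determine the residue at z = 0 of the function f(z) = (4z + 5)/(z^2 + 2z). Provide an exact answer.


Step 1: Q(z) = z^2 + 2z = (z)(z + 2)
Step 2: Q'(z) = 2z + 2
Step 3: Q'(0) = 2, P(0) = 5
Step 4: Res = P(0)/Q'(0) = 5/2 = 5/2

5/2


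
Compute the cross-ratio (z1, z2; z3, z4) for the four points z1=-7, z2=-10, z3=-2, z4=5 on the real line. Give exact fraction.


Step 1: (z1-z3)(z2-z4) = (-5) * (-15) = 75
Step 2: (z1-z4)(z2-z3) = (-12) * (-8) = 96
Step 3: Cross-ratio = 75/96 = 25/32

25/32


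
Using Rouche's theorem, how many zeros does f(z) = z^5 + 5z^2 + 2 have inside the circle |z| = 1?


Step 1: On |z| = 1 the three terms have sizes |z^5| = 1^5 = 1, |5z^2| = 5*1^2 = 5, |2| = 2
Step 2: The dominant term is g(z) = 5z^2; let h(z) = z^5 + 2 so f = g + h
Step 3: On |z| = 1: |g| = 5 and |h| <= 1 + 2 = 3
Step 4: Since 5 > 3, |h| < |g| on |z| = 1, so by Rouche f has the same number of zeros as g inside |z| < 1
Step 5: g(z) = 5z^2 has 2 zeros (at the origin, multiplicity 2) inside |z| < 1. Answer = 2

2


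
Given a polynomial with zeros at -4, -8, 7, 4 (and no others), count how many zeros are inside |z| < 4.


Step 1: Check each root:
  z = -4: |-4| = 4 >= 4
  z = -8: |-8| = 8 >= 4
  z = 7: |7| = 7 >= 4
  z = 4: |4| = 4 >= 4
Step 2: Count = 0

0


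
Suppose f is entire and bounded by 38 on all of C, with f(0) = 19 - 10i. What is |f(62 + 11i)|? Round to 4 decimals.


Step 1: By Liouville's theorem, a bounded entire function is constant.
Step 2: f(z) = f(0) = 19 - 10i for all z.
Step 3: |f(w)| = |19 - 10i| = sqrt(361 + 100)
Step 4: = 21.4709

21.4709


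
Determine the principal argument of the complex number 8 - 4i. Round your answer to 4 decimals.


Step 1: z = 8 - 4i
Step 2: arg(z) = atan2(-4, 8)
Step 3: arg(z) = -0.4636

-0.4636


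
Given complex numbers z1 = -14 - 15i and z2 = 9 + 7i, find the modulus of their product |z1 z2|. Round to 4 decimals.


Step 1: |z1| = sqrt((-14)^2 + (-15)^2) = sqrt(421)
Step 2: |z2| = sqrt(9^2 + 7^2) = sqrt(130)
Step 3: |z1*z2| = |z1|*|z2| = sqrt(421) * sqrt(130) = sqrt(421 * 130) = sqrt(54730)
Step 4: = 233.9444

233.9444


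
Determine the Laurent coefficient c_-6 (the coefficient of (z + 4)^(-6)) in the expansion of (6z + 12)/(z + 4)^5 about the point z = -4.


Step 1: Write the numerator in powers of (z + 4): 6z + 12 = 6(z + 4) + (6*(-4) + 12) = 6(z + 4) - 12
Step 2: Divide by (z + 4)^5: f(z) = -12(z + 4)^(-5) + 6(z + 4)^(-4)
Step 3: This finite sum is the Laurent series of f about z = -4.
Step 4: Only the powers -5 and -4 appear, so the coefficient of (z + 4)^(-6) = 0

0


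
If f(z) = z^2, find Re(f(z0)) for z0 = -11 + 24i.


Step 1: z0 = -11 + 24i
Step 2: z0^2 = (-11)^2 - 24^2 - 528i
Step 3: real part = 121 - 576 = -455

-455


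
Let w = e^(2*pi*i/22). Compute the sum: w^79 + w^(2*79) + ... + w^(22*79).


Step 1: The sum sum_{j=1}^{n} w^(k*j) equals n if n | k, else 0.
Step 2: Here n = 22, k = 79
Step 3: Does n divide k? 22 | 79 -> False
Step 4: Sum = 0

0


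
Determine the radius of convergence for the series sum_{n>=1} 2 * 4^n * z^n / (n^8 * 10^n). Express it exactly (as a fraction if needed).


Step 1: General term a_n = 2 * 4^n / (n^8 * 10^n)
Step 2: By the root test, |a_n|^(1/n) = 2^(1/n) * 4 / (n^(8/n) * 10) -> 4/10 as n -> infinity (since 2^(1/n) -> 1 and n^(8/n) -> 1)
Step 3: R = 1/lim|a_n|^(1/n) = 10/4 = 5/2

5/2


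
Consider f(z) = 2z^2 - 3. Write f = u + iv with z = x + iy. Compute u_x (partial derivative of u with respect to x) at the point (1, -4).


Step 1: f(z) = 2(x+iy)^2 - 3
Step 2: u = 2(x^2 - y^2) - 3
Step 3: u_x = 4x + 0
Step 4: At (1, -4): u_x = 4 + 0 = 4

4


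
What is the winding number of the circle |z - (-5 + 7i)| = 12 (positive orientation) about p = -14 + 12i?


Step 1: Center c = (-5, 7), radius = 12
Step 2: |p - c|^2 = (-9)^2 + 5^2 = 106
Step 3: r^2 = 144
Step 4: |p-c| < r so winding number = 1

1


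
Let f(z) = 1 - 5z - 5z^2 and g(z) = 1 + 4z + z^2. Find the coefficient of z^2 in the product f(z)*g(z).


Step 1: z^2 term in f*g comes from: (1)*(z^2) + (-5z)*(4z) + (-5z^2)*(1)
Step 2: = 1 - 20 - 5
Step 3: = -24

-24


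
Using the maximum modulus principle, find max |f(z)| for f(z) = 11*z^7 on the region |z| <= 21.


Step 1: On |z| = 21, |f(z)| = 11 * |z|^7 = 11 * 21^7
Step 2: By maximum modulus principle, maximum is on boundary.
Step 3: Maximum = 11 * 1801088541 = 19811973951

19811973951


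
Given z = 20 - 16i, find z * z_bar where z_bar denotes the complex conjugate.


Step 1: conj(z) = 20 + 16i
Step 2: z * conj(z) = 20^2 + (-16)^2
Step 3: = 400 + 256 = 656

656


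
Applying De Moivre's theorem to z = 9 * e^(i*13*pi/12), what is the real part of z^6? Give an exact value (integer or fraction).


Step 1: By De Moivre's theorem, z^6 = 9^6 * e^(i*6*13*pi/12) = 531441 * (cos(13*pi/2) + i*sin(13*pi/2))
Step 2: |z|^6 = 9^6 = 531441
Step 3: Reduce the angle mod 2*pi: 13*pi/2 - 6*pi = pi/2
Step 4: cos(pi/2) = 0
Step 5: Re(z^6) = 531441 * 0 = 0

0


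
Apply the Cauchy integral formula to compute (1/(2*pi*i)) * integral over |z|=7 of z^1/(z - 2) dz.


Step 1: f(z) = z^1, a = 2 is inside |z| = 7
Step 2: By Cauchy integral formula: (1/(2pi*i)) * integral = f(a)
Step 3: f(2) = 2^1 = 2

2


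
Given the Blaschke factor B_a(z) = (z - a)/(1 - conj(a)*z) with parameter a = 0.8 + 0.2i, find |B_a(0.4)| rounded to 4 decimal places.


Step 1: Numerator z0 - a = 0.4 - (0.8 + 0.2i) = -0.4 - 0.2i
Step 2: Denominator 1 - conj(a)*z0 = 1 - (0.8 - 0.2i)*0.4 = 0.68 + 0.08i
Step 3: |z0 - a|^2 = (-0.4)^2 + (-0.2)^2 = 0.2; |1 - conj(a)*z0|^2 = 0.68^2 + 0.08^2 = 0.4688
Step 4: |B_a(0.4)| = sqrt(0.2 / 0.4688) = sqrt(0.426621)
Step 5: = 0.6532

0.6532


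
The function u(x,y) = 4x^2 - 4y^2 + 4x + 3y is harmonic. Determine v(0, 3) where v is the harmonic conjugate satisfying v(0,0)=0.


Step 1: v_x = -u_y = 8y - 3
Step 2: v_y = u_x = 8x + 4
Step 3: v = 8xy - 3x + 4y + C
Step 4: v(0,0) = 0 => C = 0
Step 5: v(0, 3) = 12

12


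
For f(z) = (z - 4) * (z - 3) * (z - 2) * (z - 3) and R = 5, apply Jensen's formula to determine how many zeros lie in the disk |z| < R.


Jensen's formula: (1/2pi)*integral log|f(Re^it)|dt = log|f(0)| + sum_{|a_k|<R} log(R/|a_k|)
Step 1: f(0) = (-4) * (-3) * (-2) * (-3) = 72
Step 2: log|f(0)| = log|4| + log|3| + log|2| + log|3| = 4.2767
Step 3: Zeros inside |z| < 5: 4, 3, 2, 3
Step 4: Jensen sum = log(5/4) + log(5/3) + log(5/2) + log(5/3) = 2.1611
Step 5: n(R) = number of terms in the Jensen sum = count of zeros inside |z| < 5 = 4

4


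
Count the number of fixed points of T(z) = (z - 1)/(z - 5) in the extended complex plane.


Step 1: Fixed points satisfy T(z) = z
Step 2: z^2 - 6z + 1 = 0
Step 3: Discriminant = (-6)^2 - 4*1*1 = 32
Step 4: Number of fixed points = 2

2


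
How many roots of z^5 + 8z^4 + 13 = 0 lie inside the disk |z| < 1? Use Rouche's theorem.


Step 1: On |z| = 1 the three terms have sizes |z^5| = 1^5 = 1, |8z^4| = 8*1^4 = 8, |13| = 13
Step 2: The dominant term is g(z) = 13; let h(z) = z^5 + 8z^4 so f = g + h
Step 3: On |z| = 1: |g| = 13 and |h| <= 1 + 8 = 9
Step 4: Since 13 > 9, |h| < |g| on |z| = 1, so by Rouche f has the same number of zeros as g inside |z| < 1
Step 5: g(z) = 13 is a nonzero constant with no zeros inside |z| < 1. Answer = 0

0


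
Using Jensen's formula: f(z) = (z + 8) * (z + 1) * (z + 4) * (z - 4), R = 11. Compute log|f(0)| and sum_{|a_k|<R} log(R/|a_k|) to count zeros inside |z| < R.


Jensen's formula: (1/2pi)*integral log|f(Re^it)|dt = log|f(0)| + sum_{|a_k|<R} log(R/|a_k|)
Step 1: f(0) = 8 * 1 * 4 * (-4) = -128
Step 2: log|f(0)| = log|-8| + log|-1| + log|-4| + log|4| = 4.852
Step 3: Zeros inside |z| < 11: -8, -1, -4, 4
Step 4: Jensen sum = log(11/8) + log(11/1) + log(11/4) + log(11/4) = 4.7396
Step 5: n(R) = number of terms in the Jensen sum = count of zeros inside |z| < 11 = 4

4


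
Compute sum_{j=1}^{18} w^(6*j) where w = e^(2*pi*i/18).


Step 1: The sum sum_{j=1}^{n} w^(k*j) equals n if n | k, else 0.
Step 2: Here n = 18, k = 6
Step 3: Does n divide k? 18 | 6 -> False
Step 4: Sum = 0

0


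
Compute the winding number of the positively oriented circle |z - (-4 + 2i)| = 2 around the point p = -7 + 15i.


Step 1: Center c = (-4, 2), radius = 2
Step 2: |p - c|^2 = (-3)^2 + 13^2 = 178
Step 3: r^2 = 4
Step 4: |p-c| > r so winding number = 0

0


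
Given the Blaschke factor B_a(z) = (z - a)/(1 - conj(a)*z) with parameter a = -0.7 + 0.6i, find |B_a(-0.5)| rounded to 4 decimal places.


Step 1: Numerator z0 - a = -0.5 - (-0.7 + 0.6i) = 0.2 - 0.6i
Step 2: Denominator 1 - conj(a)*z0 = 1 - (-0.7 - 0.6i)*(-0.5) = 0.65 - 0.3i
Step 3: |z0 - a|^2 = 0.2^2 + (-0.6)^2 = 0.4; |1 - conj(a)*z0|^2 = 0.65^2 + (-0.3)^2 = 0.5125
Step 4: |B_a(-0.5)| = sqrt(0.4 / 0.5125) = sqrt(0.780488)
Step 5: = 0.8835

0.8835


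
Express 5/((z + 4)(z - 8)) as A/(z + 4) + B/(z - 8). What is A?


Step 1: Multiply both sides by (z + 4) and set z = -4
Step 2: A = 5 / (-4 - 8)
Step 3: A = 5 / (-12)
Step 4: A = -5/12

-5/12


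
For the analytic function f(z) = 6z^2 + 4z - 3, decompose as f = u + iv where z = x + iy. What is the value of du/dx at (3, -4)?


Step 1: f(z) = 6(x+iy)^2 + 4(x+iy) - 3
Step 2: u = 6(x^2 - y^2) + 4x - 3
Step 3: u_x = 12x + 4
Step 4: At (3, -4): u_x = 36 + 4 = 40

40


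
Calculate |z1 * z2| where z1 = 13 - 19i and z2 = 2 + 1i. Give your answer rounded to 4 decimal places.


Step 1: |z1| = sqrt(13^2 + (-19)^2) = sqrt(530)
Step 2: |z2| = sqrt(2^2 + 1^2) = sqrt(5)
Step 3: |z1*z2| = |z1|*|z2| = sqrt(530) * sqrt(5) = sqrt(530 * 5) = sqrt(2650)
Step 4: = 51.4782

51.4782


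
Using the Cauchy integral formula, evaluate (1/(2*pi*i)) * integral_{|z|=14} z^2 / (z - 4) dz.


Step 1: f(z) = z^2, a = 4 is inside |z| = 14
Step 2: By Cauchy integral formula: (1/(2pi*i)) * integral = f(a)
Step 3: f(4) = 4^2 = 16

16


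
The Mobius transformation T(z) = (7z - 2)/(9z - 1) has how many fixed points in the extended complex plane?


Step 1: Fixed points satisfy T(z) = z
Step 2: 9z^2 - 8z + 2 = 0
Step 3: Discriminant = (-8)^2 - 4*9*2 = -8
Step 4: Number of fixed points = 2

2


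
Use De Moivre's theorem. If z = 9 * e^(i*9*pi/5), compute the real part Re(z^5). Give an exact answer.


Step 1: By De Moivre's theorem, z^5 = 9^5 * e^(i*5*9*pi/5) = 59049 * (cos(9*pi) + i*sin(9*pi))
Step 2: |z|^5 = 9^5 = 59049
Step 3: Reduce the angle mod 2*pi: 9*pi - 8*pi = pi
Step 4: cos(pi) = -1
Step 5: Re(z^5) = 59049 * (-1) = -59049

-59049


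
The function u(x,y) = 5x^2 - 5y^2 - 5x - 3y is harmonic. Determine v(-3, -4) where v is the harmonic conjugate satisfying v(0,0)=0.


Step 1: v_x = -u_y = 10y + 3
Step 2: v_y = u_x = 10x - 5
Step 3: v = 10xy + 3x - 5y + C
Step 4: v(0,0) = 0 => C = 0
Step 5: v(-3, -4) = 131

131


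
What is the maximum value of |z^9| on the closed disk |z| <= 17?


Step 1: On |z| = 17, |f(z)| = |z|^9 = 17^9
Step 2: By maximum modulus principle, maximum is on boundary.
Step 3: Maximum = 118587876497 = 118587876497

118587876497


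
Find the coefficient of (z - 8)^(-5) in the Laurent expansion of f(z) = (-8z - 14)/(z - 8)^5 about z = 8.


Step 1: Write the numerator in powers of (z - 8): -8z - 14 = -8(z - 8) + (-8*8 - 14) = -8(z - 8) - 78
Step 2: Divide by (z - 8)^5: f(z) = -78(z - 8)^(-5) - 8(z - 8)^(-4)
Step 3: This finite sum is the Laurent series of f about z = 8.
Step 4: Coefficient of (z - 8)^(-5) = -8*8 - 14 = -78

-78


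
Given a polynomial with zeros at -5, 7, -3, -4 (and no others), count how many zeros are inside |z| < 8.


Step 1: Check each root:
  z = -5: |-5| = 5 < 8
  z = 7: |7| = 7 < 8
  z = -3: |-3| = 3 < 8
  z = -4: |-4| = 4 < 8
Step 2: Count = 4

4


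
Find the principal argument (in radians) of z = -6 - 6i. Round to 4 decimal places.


Step 1: z = -6 - 6i
Step 2: arg(z) = atan2(-6, -6)
Step 3: arg(z) = -2.3562

-2.3562


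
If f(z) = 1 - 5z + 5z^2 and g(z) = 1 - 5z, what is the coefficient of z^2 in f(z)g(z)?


Step 1: z^2 term in f*g comes from: (1)*(0) + (-5z)*(-5z) + (5z^2)*(1)
Step 2: = 0 + 25 + 5
Step 3: = 30

30


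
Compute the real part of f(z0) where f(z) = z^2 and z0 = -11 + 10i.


Step 1: z0 = -11 + 10i
Step 2: z0^2 = (-11)^2 - 10^2 - 220i
Step 3: real part = 121 - 100 = 21

21


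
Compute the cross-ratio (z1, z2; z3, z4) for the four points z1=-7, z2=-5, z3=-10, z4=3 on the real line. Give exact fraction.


Step 1: (z1-z3)(z2-z4) = 3 * (-8) = -24
Step 2: (z1-z4)(z2-z3) = (-10) * 5 = -50
Step 3: Cross-ratio = 24/50 = 12/25

12/25


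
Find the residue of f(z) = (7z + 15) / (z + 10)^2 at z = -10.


Step 1: Pole of order 2 at z = -10
Step 2: Res = lim d/dz [(z + 10)^2 * f(z)] as z -> -10
Step 3: (z + 10)^2 * f(z) = 7z + 15
Step 4: d/dz[7z + 15] = 7

7


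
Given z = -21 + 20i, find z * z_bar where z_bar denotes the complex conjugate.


Step 1: conj(z) = -21 - 20i
Step 2: z * conj(z) = (-21)^2 + 20^2
Step 3: = 441 + 400 = 841

841


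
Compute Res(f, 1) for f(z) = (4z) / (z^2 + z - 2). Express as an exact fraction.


Step 1: Q(z) = z^2 + z - 2 = (z - 1)(z + 2)
Step 2: Q'(z) = 2z + 1
Step 3: Q'(1) = 3, P(1) = 4
Step 4: Res = P(1)/Q'(1) = 4/3 = 4/3

4/3


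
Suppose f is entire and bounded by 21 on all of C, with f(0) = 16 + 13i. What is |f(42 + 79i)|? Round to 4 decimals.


Step 1: By Liouville's theorem, a bounded entire function is constant.
Step 2: f(z) = f(0) = 16 + 13i for all z.
Step 3: |f(w)| = |16 + 13i| = sqrt(256 + 169)
Step 4: = 20.6155

20.6155


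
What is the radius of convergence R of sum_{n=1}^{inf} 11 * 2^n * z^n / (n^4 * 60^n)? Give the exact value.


Step 1: General term a_n = 11 * 2^n / (n^4 * 60^n)
Step 2: By the root test, |a_n|^(1/n) = 11^(1/n) * 2 / (n^(4/n) * 60) -> 2/60 as n -> infinity (since 11^(1/n) -> 1 and n^(4/n) -> 1)
Step 3: R = 1/lim|a_n|^(1/n) = 60/2 = 30

30


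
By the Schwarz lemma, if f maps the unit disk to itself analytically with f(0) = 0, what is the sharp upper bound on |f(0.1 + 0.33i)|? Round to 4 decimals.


Step 1: Schwarz lemma: if f: D -> D is analytic with f(0) = 0, then |f(z)| <= |z| for all z in D, and this is sharp (f(z) = z).
Step 2: |z0|^2 = 0.1^2 + 0.33^2 = 0.1189
Step 3: |z0| = sqrt(0.1189) = 0.344819
Step 4: Best bound = |z0| = 0.3448

0.3448


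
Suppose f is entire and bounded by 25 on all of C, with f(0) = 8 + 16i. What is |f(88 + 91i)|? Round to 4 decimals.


Step 1: By Liouville's theorem, a bounded entire function is constant.
Step 2: f(z) = f(0) = 8 + 16i for all z.
Step 3: |f(w)| = |8 + 16i| = sqrt(64 + 256)
Step 4: = 17.8885

17.8885


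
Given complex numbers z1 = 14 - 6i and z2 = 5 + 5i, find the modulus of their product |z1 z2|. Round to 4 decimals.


Step 1: |z1| = sqrt(14^2 + (-6)^2) = sqrt(232)
Step 2: |z2| = sqrt(5^2 + 5^2) = sqrt(50)
Step 3: |z1*z2| = |z1|*|z2| = sqrt(232) * sqrt(50) = sqrt(232 * 50) = sqrt(11600)
Step 4: = 107.7033

107.7033


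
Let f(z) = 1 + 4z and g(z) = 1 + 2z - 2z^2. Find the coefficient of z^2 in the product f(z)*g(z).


Step 1: z^2 term in f*g comes from: (1)*(-2z^2) + (4z)*(2z) + (0)*(1)
Step 2: = -2 + 8 + 0
Step 3: = 6

6


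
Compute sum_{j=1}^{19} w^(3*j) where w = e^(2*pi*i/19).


Step 1: The sum sum_{j=1}^{n} w^(k*j) equals n if n | k, else 0.
Step 2: Here n = 19, k = 3
Step 3: Does n divide k? 19 | 3 -> False
Step 4: Sum = 0

0


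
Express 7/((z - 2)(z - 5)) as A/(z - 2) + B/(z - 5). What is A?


Step 1: Multiply both sides by (z - 2) and set z = 2
Step 2: A = 7 / (2 - 5)
Step 3: A = 7 / (-3)
Step 4: A = -7/3

-7/3


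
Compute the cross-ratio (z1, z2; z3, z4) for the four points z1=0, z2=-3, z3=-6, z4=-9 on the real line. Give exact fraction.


Step 1: (z1-z3)(z2-z4) = 6 * 6 = 36
Step 2: (z1-z4)(z2-z3) = 9 * 3 = 27
Step 3: Cross-ratio = 36/27 = 4/3

4/3


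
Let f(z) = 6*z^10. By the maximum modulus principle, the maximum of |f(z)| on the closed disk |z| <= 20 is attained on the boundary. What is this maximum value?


Step 1: On |z| = 20, |f(z)| = 6 * |z|^10 = 6 * 20^10
Step 2: By maximum modulus principle, maximum is on boundary.
Step 3: Maximum = 6 * 10240000000000 = 61440000000000

61440000000000


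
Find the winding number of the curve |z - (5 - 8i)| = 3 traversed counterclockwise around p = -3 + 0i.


Step 1: Center c = (5, -8), radius = 3
Step 2: |p - c|^2 = (-8)^2 + 8^2 = 128
Step 3: r^2 = 9
Step 4: |p-c| > r so winding number = 0

0


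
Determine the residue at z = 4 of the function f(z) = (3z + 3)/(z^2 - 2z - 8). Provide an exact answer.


Step 1: Q(z) = z^2 - 2z - 8 = (z - 4)(z + 2)
Step 2: Q'(z) = 2z - 2
Step 3: Q'(4) = 6, P(4) = 15
Step 4: Res = P(4)/Q'(4) = 15/6 = 5/2

5/2


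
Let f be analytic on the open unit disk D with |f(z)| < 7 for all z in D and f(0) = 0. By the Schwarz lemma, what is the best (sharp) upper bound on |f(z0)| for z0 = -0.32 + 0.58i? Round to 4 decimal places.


Step 1: g = f/7 maps D -> D with g(0) = 0, so by the Schwarz lemma |g(z)| <= |z|, i.e. |f(z)| <= 7|z|; this is sharp (f(z) = 7z).
Step 2: |z0|^2 = (-0.32)^2 + 0.58^2 = 0.4388
Step 3: |z0| = sqrt(0.4388) = 0.66242
Step 4: Best bound = 7 * |z0| = 7 * 0.66242 = 4.6369

4.6369


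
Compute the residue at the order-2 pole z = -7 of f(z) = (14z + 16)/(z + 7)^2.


Step 1: Pole of order 2 at z = -7
Step 2: Res = lim d/dz [(z + 7)^2 * f(z)] as z -> -7
Step 3: (z + 7)^2 * f(z) = 14z + 16
Step 4: d/dz[14z + 16] = 14

14


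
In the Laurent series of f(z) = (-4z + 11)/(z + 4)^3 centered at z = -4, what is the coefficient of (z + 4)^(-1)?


Step 1: Write the numerator in powers of (z + 4): -4z + 11 = -4(z + 4) + (-4*(-4) + 11) = -4(z + 4) + 27
Step 2: Divide by (z + 4)^3: f(z) = 27(z + 4)^(-3) - 4(z + 4)^(-2)
Step 3: This finite sum is the Laurent series of f about z = -4.
Step 4: Only the powers -3 and -2 appear, so the coefficient of (z + 4)^(-1) = 0

0


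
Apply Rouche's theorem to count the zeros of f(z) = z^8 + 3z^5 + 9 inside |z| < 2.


Step 1: On |z| = 2 the three terms have sizes |z^8| = 2^8 = 256, |3z^5| = 3*2^5 = 96, |9| = 9
Step 2: The dominant term is g(z) = z^8; let h(z) = 3z^5 + 9 so f = g + h
Step 3: On |z| = 2: |g| = 256 and |h| <= 96 + 9 = 105
Step 4: Since 256 > 105, |h| < |g| on |z| = 2, so by Rouche f has the same number of zeros as g inside |z| < 2
Step 5: g(z) = z^8 has 8 zeros (all at the origin) inside |z| < 2. Answer = 8

8


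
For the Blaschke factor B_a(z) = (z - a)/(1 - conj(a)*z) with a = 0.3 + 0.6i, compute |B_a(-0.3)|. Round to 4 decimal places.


Step 1: Numerator z0 - a = -0.3 - (0.3 + 0.6i) = -0.6 - 0.6i
Step 2: Denominator 1 - conj(a)*z0 = 1 - (0.3 - 0.6i)*(-0.3) = 1.09 - 0.18i
Step 3: |z0 - a|^2 = (-0.6)^2 + (-0.6)^2 = 0.72; |1 - conj(a)*z0|^2 = 1.09^2 + (-0.18)^2 = 1.2205
Step 4: |B_a(-0.3)| = sqrt(0.72 / 1.2205) = sqrt(0.589922)
Step 5: = 0.7681

0.7681


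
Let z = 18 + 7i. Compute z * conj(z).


Step 1: conj(z) = 18 - 7i
Step 2: z * conj(z) = 18^2 + 7^2
Step 3: = 324 + 49 = 373

373


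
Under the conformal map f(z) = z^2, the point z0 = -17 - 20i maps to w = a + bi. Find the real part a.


Step 1: z0 = -17 - 20i
Step 2: z0^2 = (-17)^2 - (-20)^2 + 680i
Step 3: real part = 289 - 400 = -111

-111


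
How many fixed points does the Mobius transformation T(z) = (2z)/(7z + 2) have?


Step 1: Fixed points satisfy T(z) = z
Step 2: 7z^2 = 0
Step 3: Discriminant = 0^2 - 4*7*0 = 0
Step 4: Number of fixed points = 1

1


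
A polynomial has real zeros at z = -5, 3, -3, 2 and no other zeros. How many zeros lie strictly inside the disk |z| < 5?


Step 1: Check each root:
  z = -5: |-5| = 5 >= 5
  z = 3: |3| = 3 < 5
  z = -3: |-3| = 3 < 5
  z = 2: |2| = 2 < 5
Step 2: Count = 3

3


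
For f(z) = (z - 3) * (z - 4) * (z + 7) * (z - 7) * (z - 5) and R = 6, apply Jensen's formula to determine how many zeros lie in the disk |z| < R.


Jensen's formula: (1/2pi)*integral log|f(Re^it)|dt = log|f(0)| + sum_{|a_k|<R} log(R/|a_k|)
Step 1: f(0) = (-3) * (-4) * 7 * (-7) * (-5) = 2940
Step 2: log|f(0)| = log|3| + log|4| + log|-7| + log|7| + log|5| = 7.9862
Step 3: Zeros inside |z| < 6: 3, 4, 5
Step 4: Jensen sum = log(6/3) + log(6/4) + log(6/5) = 1.2809
Step 5: n(R) = number of terms in the Jensen sum = count of zeros inside |z| < 6 = 3

3


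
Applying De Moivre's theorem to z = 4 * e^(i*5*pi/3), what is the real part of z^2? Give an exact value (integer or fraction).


Step 1: By De Moivre's theorem, z^2 = 4^2 * e^(i*2*5*pi/3) = 16 * (cos(10*pi/3) + i*sin(10*pi/3))
Step 2: |z|^2 = 4^2 = 16
Step 3: Reduce the angle mod 2*pi: 10*pi/3 - 2*pi = 4*pi/3
Step 4: cos(4*pi/3) = -1/2
Step 5: Re(z^2) = 16 * (-1/2) = -8

-8


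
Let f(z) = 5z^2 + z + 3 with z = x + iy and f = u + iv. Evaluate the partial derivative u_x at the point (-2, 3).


Step 1: f(z) = 5(x+iy)^2 + (x+iy) + 3
Step 2: u = 5(x^2 - y^2) + x + 3
Step 3: u_x = 10x + 1
Step 4: At (-2, 3): u_x = -20 + 1 = -19

-19


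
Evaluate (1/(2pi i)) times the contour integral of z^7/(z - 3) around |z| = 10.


Step 1: f(z) = z^7, a = 3 is inside |z| = 10
Step 2: By Cauchy integral formula: (1/(2pi*i)) * integral = f(a)
Step 3: f(3) = 3^7 = 2187

2187


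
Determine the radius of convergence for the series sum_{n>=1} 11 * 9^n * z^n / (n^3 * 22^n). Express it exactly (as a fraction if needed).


Step 1: General term a_n = 11 * 9^n / (n^3 * 22^n)
Step 2: By the root test, |a_n|^(1/n) = 11^(1/n) * 9 / (n^(3/n) * 22) -> 9/22 as n -> infinity (since 11^(1/n) -> 1 and n^(3/n) -> 1)
Step 3: R = 1/lim|a_n|^(1/n) = 22/9

22/9


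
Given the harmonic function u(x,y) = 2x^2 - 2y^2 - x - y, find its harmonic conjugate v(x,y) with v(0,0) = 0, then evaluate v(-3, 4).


Step 1: v_x = -u_y = 4y + 1
Step 2: v_y = u_x = 4x - 1
Step 3: v = 4xy + x - y + C
Step 4: v(0,0) = 0 => C = 0
Step 5: v(-3, 4) = -55

-55


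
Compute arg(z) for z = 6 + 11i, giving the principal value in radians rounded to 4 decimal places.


Step 1: z = 6 + 11i
Step 2: arg(z) = atan2(11, 6)
Step 3: arg(z) = 1.0714

1.0714


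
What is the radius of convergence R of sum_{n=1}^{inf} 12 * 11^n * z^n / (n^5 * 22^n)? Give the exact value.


Step 1: General term a_n = 12 * 11^n / (n^5 * 22^n)
Step 2: By the root test, |a_n|^(1/n) = 12^(1/n) * 11 / (n^(5/n) * 22) -> 11/22 as n -> infinity (since 12^(1/n) -> 1 and n^(5/n) -> 1)
Step 3: R = 1/lim|a_n|^(1/n) = 22/11 = 2

2


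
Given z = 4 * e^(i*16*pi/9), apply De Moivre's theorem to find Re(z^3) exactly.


Step 1: By De Moivre's theorem, z^3 = 4^3 * e^(i*3*16*pi/9) = 64 * (cos(16*pi/3) + i*sin(16*pi/3))
Step 2: |z|^3 = 4^3 = 64
Step 3: Reduce the angle mod 2*pi: 16*pi/3 - 4*pi = 4*pi/3
Step 4: cos(4*pi/3) = -1/2
Step 5: Re(z^3) = 64 * (-1/2) = -32

-32


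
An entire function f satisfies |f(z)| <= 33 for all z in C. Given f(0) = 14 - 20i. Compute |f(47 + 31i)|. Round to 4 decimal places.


Step 1: By Liouville's theorem, a bounded entire function is constant.
Step 2: f(z) = f(0) = 14 - 20i for all z.
Step 3: |f(w)| = |14 - 20i| = sqrt(196 + 400)
Step 4: = 24.4131

24.4131


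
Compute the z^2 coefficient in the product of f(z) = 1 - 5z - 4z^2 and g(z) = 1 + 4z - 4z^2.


Step 1: z^2 term in f*g comes from: (1)*(-4z^2) + (-5z)*(4z) + (-4z^2)*(1)
Step 2: = -4 - 20 - 4
Step 3: = -28

-28


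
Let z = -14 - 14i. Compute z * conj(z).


Step 1: conj(z) = -14 + 14i
Step 2: z * conj(z) = (-14)^2 + (-14)^2
Step 3: = 196 + 196 = 392

392


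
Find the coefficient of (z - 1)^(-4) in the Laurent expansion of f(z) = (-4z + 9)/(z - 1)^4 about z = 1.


Step 1: Write the numerator in powers of (z - 1): -4z + 9 = -4(z - 1) + (-4*1 + 9) = -4(z - 1) + 5
Step 2: Divide by (z - 1)^4: f(z) = 5(z - 1)^(-4) - 4(z - 1)^(-3)
Step 3: This finite sum is the Laurent series of f about z = 1.
Step 4: Coefficient of (z - 1)^(-4) = -4*1 + 9 = 5

5


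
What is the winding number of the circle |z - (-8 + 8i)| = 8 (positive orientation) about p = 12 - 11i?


Step 1: Center c = (-8, 8), radius = 8
Step 2: |p - c|^2 = 20^2 + (-19)^2 = 761
Step 3: r^2 = 64
Step 4: |p-c| > r so winding number = 0

0


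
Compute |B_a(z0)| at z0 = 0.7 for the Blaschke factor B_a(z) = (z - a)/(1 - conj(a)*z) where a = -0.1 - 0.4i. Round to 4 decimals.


Step 1: Numerator z0 - a = 0.7 - (-0.1 - 0.4i) = 0.8 + 0.4i
Step 2: Denominator 1 - conj(a)*z0 = 1 - (-0.1 + 0.4i)*0.7 = 1.07 - 0.28i
Step 3: |z0 - a|^2 = 0.8^2 + 0.4^2 = 0.8; |1 - conj(a)*z0|^2 = 1.07^2 + (-0.28)^2 = 1.2233
Step 4: |B_a(0.7)| = sqrt(0.8 / 1.2233) = sqrt(0.653969)
Step 5: = 0.8087

0.8087


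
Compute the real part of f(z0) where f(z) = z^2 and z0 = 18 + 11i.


Step 1: z0 = 18 + 11i
Step 2: z0^2 = 18^2 - 11^2 + 396i
Step 3: real part = 324 - 121 = 203

203


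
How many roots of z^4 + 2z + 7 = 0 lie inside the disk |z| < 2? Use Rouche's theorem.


Step 1: On |z| = 2 the three terms have sizes |z^4| = 2^4 = 16, |2z| = 2*2 = 4, |7| = 7
Step 2: The dominant term is g(z) = z^4; let h(z) = 2z + 7 so f = g + h
Step 3: On |z| = 2: |g| = 16 and |h| <= 4 + 7 = 11
Step 4: Since 16 > 11, |h| < |g| on |z| = 2, so by Rouche f has the same number of zeros as g inside |z| < 2
Step 5: g(z) = z^4 has 4 zeros (all at the origin) inside |z| < 2. Answer = 4

4


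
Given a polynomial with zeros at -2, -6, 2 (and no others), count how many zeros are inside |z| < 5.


Step 1: Check each root:
  z = -2: |-2| = 2 < 5
  z = -6: |-6| = 6 >= 5
  z = 2: |2| = 2 < 5
Step 2: Count = 2

2


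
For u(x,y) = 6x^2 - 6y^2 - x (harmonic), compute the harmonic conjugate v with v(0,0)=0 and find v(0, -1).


Step 1: v_x = -u_y = 12y + 0
Step 2: v_y = u_x = 12x - 1
Step 3: v = 12xy - y + C
Step 4: v(0,0) = 0 => C = 0
Step 5: v(0, -1) = 1

1


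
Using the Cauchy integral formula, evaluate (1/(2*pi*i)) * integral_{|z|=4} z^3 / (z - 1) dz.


Step 1: f(z) = z^3, a = 1 is inside |z| = 4
Step 2: By Cauchy integral formula: (1/(2pi*i)) * integral = f(a)
Step 3: f(1) = 1^3 = 1

1


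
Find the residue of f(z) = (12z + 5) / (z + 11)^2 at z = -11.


Step 1: Pole of order 2 at z = -11
Step 2: Res = lim d/dz [(z + 11)^2 * f(z)] as z -> -11
Step 3: (z + 11)^2 * f(z) = 12z + 5
Step 4: d/dz[12z + 5] = 12

12


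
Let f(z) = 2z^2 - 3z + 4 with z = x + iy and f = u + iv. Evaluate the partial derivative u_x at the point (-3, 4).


Step 1: f(z) = 2(x+iy)^2 - 3(x+iy) + 4
Step 2: u = 2(x^2 - y^2) - 3x + 4
Step 3: u_x = 4x - 3
Step 4: At (-3, 4): u_x = -12 - 3 = -15

-15
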